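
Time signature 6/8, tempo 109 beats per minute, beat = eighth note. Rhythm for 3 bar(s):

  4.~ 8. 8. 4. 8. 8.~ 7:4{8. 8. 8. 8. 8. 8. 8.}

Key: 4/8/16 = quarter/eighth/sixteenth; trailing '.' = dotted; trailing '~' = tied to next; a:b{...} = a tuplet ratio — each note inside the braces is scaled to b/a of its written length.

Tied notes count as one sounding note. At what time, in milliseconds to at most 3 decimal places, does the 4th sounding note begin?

note 4 onset = 9b = 4954.128ms

1. 0.0ms @ 0 + 2477.064ms (9/2)
2. 2477.064ms @ 9/2 + 825.688ms (3/2)
3. 3302.752ms @ 6 + 1651.376ms (3)
4. 4954.128ms @ 9 + 825.688ms (3/2)
5. 5779.817ms @ 21/2 + 1297.51ms (33/14)
6. 7077.326ms @ 90/7 + 471.822ms (6/7)
7. 7549.148ms @ 96/7 + 471.822ms (6/7)
8. 8020.97ms @ 102/7 + 471.822ms (6/7)
9. 8492.792ms @ 108/7 + 471.822ms (6/7)
10. 8964.613ms @ 114/7 + 471.822ms (6/7)
11. 9436.435ms @ 120/7 + 471.822ms (6/7)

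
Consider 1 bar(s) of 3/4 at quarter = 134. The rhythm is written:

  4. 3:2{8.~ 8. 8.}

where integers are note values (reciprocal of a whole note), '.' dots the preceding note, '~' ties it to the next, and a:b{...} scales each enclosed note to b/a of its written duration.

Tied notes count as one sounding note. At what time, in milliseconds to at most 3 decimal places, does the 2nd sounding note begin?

note 2 onset = 3/2b = 671.642ms

1. 0.0ms @ 0 + 671.642ms (3/2)
2. 671.642ms @ 3/2 + 447.761ms (1)
3. 1119.403ms @ 5/2 + 223.881ms (1/2)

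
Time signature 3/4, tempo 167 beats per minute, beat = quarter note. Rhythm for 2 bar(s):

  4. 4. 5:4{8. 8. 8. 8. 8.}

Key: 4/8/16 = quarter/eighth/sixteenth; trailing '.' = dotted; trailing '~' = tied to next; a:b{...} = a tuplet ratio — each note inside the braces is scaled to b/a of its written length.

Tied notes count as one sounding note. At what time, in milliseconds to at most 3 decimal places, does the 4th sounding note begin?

note 4 onset = 18/5b = 1293.413ms

1. 0.0ms @ 0 + 538.922ms (3/2)
2. 538.922ms @ 3/2 + 538.922ms (3/2)
3. 1077.844ms @ 3 + 215.569ms (3/5)
4. 1293.413ms @ 18/5 + 215.569ms (3/5)
5. 1508.982ms @ 21/5 + 215.569ms (3/5)
6. 1724.551ms @ 24/5 + 215.569ms (3/5)
7. 1940.12ms @ 27/5 + 215.569ms (3/5)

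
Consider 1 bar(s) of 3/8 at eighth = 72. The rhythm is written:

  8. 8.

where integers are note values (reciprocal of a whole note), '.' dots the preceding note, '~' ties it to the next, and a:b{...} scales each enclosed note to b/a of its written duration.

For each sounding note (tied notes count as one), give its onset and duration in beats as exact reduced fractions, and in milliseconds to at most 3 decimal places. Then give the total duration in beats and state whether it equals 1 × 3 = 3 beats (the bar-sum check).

1) 0.0ms=0b +1250.0ms=3/2b
2) 1250.0ms=3/2b +1250.0ms=3/2b
Σ=3b of 3 (72bpm 3/8) — PASS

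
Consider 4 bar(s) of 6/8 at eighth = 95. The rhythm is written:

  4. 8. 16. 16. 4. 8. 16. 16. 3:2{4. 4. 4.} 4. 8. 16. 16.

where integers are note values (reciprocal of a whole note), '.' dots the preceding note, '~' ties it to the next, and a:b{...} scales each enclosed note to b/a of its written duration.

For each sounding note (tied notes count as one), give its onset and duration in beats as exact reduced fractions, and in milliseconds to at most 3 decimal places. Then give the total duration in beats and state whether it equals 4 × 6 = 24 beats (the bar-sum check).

1) 0.0ms=0b +1894.737ms=3b
2) 1894.737ms=3b +947.368ms=3/2b
3) 2842.105ms=9/2b +473.684ms=3/4b
4) 3315.789ms=21/4b +473.684ms=3/4b
5) 3789.474ms=6b +1894.737ms=3b
6) 5684.211ms=9b +947.368ms=3/2b
7) 6631.579ms=21/2b +473.684ms=3/4b
8) 7105.263ms=45/4b +473.684ms=3/4b
9) 7578.947ms=12b +1263.158ms=2b
10) 8842.105ms=14b +1263.158ms=2b
11) 10105.263ms=16b +1263.158ms=2b
12) 11368.421ms=18b +1894.737ms=3b
13) 13263.158ms=21b +947.368ms=3/2b
14) 14210.526ms=45/2b +473.684ms=3/4b
15) 14684.211ms=93/4b +473.684ms=3/4b
Σ=24b of 24 (95bpm 6/8) — PASS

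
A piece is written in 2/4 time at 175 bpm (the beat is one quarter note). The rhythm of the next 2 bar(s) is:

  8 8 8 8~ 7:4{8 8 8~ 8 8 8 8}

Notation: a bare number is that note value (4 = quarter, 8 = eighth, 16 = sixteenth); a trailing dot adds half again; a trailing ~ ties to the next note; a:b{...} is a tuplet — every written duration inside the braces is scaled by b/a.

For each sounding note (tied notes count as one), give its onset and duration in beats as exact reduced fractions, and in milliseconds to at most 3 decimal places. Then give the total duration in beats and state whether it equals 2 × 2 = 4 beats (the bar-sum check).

1) 0.0ms=0b +171.429ms=1/2b
2) 171.429ms=1/2b +171.429ms=1/2b
3) 342.857ms=1b +171.429ms=1/2b
4) 514.286ms=3/2b +269.388ms=11/14b
5) 783.673ms=16/7b +97.959ms=2/7b
6) 881.633ms=18/7b +195.918ms=4/7b
7) 1077.551ms=22/7b +97.959ms=2/7b
8) 1175.51ms=24/7b +97.959ms=2/7b
9) 1273.469ms=26/7b +97.959ms=2/7b
Σ=4b of 4 (175bpm 2/4) — PASS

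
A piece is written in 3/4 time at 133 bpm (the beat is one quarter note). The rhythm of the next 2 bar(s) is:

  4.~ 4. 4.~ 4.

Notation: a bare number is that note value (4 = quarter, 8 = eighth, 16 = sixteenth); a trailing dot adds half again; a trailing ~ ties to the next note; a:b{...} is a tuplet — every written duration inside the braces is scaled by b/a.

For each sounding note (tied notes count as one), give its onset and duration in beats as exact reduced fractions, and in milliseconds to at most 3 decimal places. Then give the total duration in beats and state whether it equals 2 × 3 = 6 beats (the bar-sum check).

1) 0.0ms=0b +1353.383ms=3b
2) 1353.383ms=3b +1353.383ms=3b
Σ=6b of 6 (133bpm 3/4) — PASS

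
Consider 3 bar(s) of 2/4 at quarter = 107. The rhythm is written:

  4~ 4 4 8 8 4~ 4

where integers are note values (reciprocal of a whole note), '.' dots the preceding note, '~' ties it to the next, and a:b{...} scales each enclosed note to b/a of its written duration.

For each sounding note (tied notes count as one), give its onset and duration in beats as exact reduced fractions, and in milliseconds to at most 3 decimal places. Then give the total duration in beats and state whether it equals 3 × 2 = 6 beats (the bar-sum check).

1) 0.0ms=0b +1121.495ms=2b
2) 1121.495ms=2b +560.748ms=1b
3) 1682.243ms=3b +280.374ms=1/2b
4) 1962.617ms=7/2b +280.374ms=1/2b
5) 2242.991ms=4b +1121.495ms=2b
Σ=6b of 6 (107bpm 2/4) — PASS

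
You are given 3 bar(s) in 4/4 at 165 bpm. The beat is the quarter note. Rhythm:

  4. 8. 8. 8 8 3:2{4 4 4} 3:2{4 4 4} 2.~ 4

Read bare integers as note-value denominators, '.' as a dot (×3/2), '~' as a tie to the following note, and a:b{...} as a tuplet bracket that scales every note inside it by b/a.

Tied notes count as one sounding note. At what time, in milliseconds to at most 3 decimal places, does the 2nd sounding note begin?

note 2 onset = 3/2b = 545.455ms

1. 0.0ms @ 0 + 545.455ms (3/2)
2. 545.455ms @ 3/2 + 272.727ms (3/4)
3. 818.182ms @ 9/4 + 272.727ms (3/4)
4. 1090.909ms @ 3 + 181.818ms (1/2)
5. 1272.727ms @ 7/2 + 181.818ms (1/2)
6. 1454.545ms @ 4 + 242.424ms (2/3)
7. 1696.97ms @ 14/3 + 242.424ms (2/3)
8. 1939.394ms @ 16/3 + 242.424ms (2/3)
9. 2181.818ms @ 6 + 242.424ms (2/3)
10. 2424.242ms @ 20/3 + 242.424ms (2/3)
11. 2666.667ms @ 22/3 + 242.424ms (2/3)
12. 2909.091ms @ 8 + 1454.545ms (4)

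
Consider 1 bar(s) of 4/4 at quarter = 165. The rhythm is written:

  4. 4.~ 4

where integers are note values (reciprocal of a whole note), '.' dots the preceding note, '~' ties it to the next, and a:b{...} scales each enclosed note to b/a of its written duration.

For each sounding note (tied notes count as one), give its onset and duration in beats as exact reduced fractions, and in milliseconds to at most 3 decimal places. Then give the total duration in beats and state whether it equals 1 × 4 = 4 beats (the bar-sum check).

1) 0.0ms=0b +545.455ms=3/2b
2) 545.455ms=3/2b +909.091ms=5/2b
Σ=4b of 4 (165bpm 4/4) — PASS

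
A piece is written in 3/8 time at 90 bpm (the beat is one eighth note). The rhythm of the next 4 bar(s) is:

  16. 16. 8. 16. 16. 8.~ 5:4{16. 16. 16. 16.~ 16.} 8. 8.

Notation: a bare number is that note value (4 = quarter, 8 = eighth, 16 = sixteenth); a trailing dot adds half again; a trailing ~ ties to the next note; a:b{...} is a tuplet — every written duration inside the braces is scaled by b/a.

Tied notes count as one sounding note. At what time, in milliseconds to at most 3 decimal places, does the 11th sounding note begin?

1. 0.0ms @ 0 + 500.0ms (3/4)
2. 500.0ms @ 3/4 + 500.0ms (3/4)
3. 1000.0ms @ 3/2 + 1000.0ms (3/2)
4. 2000.0ms @ 3 + 500.0ms (3/4)
5. 2500.0ms @ 15/4 + 500.0ms (3/4)
6. 3000.0ms @ 9/2 + 1400.0ms (21/10)
7. 4400.0ms @ 33/5 + 400.0ms (3/5)
8. 4800.0ms @ 36/5 + 400.0ms (3/5)
9. 5200.0ms @ 39/5 + 800.0ms (6/5)
10. 6000.0ms @ 9 + 1000.0ms (3/2)
11. 7000.0ms @ 21/2 + 1000.0ms (3/2)

note 11 onset = 21/2b = 7000.0ms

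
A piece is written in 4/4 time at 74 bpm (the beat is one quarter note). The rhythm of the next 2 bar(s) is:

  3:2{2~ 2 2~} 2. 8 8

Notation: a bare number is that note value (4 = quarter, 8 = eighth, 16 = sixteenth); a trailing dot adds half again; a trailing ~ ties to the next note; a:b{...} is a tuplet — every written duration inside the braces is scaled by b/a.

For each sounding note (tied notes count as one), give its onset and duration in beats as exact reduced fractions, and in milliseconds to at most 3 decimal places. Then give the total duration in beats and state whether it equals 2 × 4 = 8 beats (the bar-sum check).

1) 0.0ms=0b +2162.162ms=8/3b
2) 2162.162ms=8/3b +3513.514ms=13/3b
3) 5675.676ms=7b +405.405ms=1/2b
4) 6081.081ms=15/2b +405.405ms=1/2b
Σ=8b of 8 (74bpm 4/4) — PASS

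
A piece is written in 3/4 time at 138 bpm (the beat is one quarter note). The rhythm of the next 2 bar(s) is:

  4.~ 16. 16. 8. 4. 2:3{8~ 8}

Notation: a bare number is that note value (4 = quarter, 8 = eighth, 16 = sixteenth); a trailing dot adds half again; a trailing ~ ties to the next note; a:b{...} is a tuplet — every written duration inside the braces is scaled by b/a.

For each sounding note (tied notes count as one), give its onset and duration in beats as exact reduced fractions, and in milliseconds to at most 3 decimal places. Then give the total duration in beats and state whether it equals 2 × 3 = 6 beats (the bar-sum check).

1) 0.0ms=0b +815.217ms=15/8b
2) 815.217ms=15/8b +163.043ms=3/8b
3) 978.261ms=9/4b +326.087ms=3/4b
4) 1304.348ms=3b +652.174ms=3/2b
5) 1956.522ms=9/2b +652.174ms=3/2b
Σ=6b of 6 (138bpm 3/4) — PASS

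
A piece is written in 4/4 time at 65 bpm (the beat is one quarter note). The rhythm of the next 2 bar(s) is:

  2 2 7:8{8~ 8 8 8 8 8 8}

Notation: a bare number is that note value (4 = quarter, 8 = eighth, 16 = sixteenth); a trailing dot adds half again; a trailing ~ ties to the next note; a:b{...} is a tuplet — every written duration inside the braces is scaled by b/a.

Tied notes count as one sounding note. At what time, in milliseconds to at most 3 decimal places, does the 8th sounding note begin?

1. 0.0ms @ 0 + 1846.154ms (2)
2. 1846.154ms @ 2 + 1846.154ms (2)
3. 3692.308ms @ 4 + 1054.945ms (8/7)
4. 4747.253ms @ 36/7 + 527.473ms (4/7)
5. 5274.725ms @ 40/7 + 527.473ms (4/7)
6. 5802.198ms @ 44/7 + 527.473ms (4/7)
7. 6329.67ms @ 48/7 + 527.473ms (4/7)
8. 6857.143ms @ 52/7 + 527.473ms (4/7)

note 8 onset = 52/7b = 6857.143ms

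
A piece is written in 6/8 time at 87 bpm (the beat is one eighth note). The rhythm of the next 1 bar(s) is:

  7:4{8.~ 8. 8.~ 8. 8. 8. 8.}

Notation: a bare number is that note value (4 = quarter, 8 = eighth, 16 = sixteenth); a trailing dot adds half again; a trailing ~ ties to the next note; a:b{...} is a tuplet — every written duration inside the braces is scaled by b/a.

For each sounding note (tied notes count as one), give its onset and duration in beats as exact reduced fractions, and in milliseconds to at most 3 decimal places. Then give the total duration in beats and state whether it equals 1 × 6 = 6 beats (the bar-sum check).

1) 0.0ms=0b +1182.266ms=12/7b
2) 1182.266ms=12/7b +1182.266ms=12/7b
3) 2364.532ms=24/7b +591.133ms=6/7b
4) 2955.665ms=30/7b +591.133ms=6/7b
5) 3546.798ms=36/7b +591.133ms=6/7b
Σ=6b of 6 (87bpm 6/8) — PASS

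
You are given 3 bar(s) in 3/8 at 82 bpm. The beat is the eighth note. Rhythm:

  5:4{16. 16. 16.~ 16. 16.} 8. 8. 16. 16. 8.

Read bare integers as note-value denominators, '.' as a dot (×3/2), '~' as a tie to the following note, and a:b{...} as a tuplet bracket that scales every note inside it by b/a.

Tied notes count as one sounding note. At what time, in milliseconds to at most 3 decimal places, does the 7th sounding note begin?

1. 0.0ms @ 0 + 439.024ms (3/5)
2. 439.024ms @ 3/5 + 439.024ms (3/5)
3. 878.049ms @ 6/5 + 878.049ms (6/5)
4. 1756.098ms @ 12/5 + 439.024ms (3/5)
5. 2195.122ms @ 3 + 1097.561ms (3/2)
6. 3292.683ms @ 9/2 + 1097.561ms (3/2)
7. 4390.244ms @ 6 + 548.78ms (3/4)
8. 4939.024ms @ 27/4 + 548.78ms (3/4)
9. 5487.805ms @ 15/2 + 1097.561ms (3/2)

note 7 onset = 6b = 4390.244ms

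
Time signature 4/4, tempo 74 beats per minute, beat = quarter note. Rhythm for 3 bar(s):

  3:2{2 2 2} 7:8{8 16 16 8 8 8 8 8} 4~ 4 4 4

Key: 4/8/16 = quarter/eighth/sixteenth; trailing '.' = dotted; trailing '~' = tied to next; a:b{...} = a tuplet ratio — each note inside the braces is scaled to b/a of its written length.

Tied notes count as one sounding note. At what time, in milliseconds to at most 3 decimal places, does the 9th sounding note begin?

note 9 onset = 44/7b = 5096.525ms

1. 0.0ms @ 0 + 1081.081ms (4/3)
2. 1081.081ms @ 4/3 + 1081.081ms (4/3)
3. 2162.162ms @ 8/3 + 1081.081ms (4/3)
4. 3243.243ms @ 4 + 463.32ms (4/7)
5. 3706.564ms @ 32/7 + 231.66ms (2/7)
6. 3938.224ms @ 34/7 + 231.66ms (2/7)
7. 4169.884ms @ 36/7 + 463.32ms (4/7)
8. 4633.205ms @ 40/7 + 463.32ms (4/7)
9. 5096.525ms @ 44/7 + 463.32ms (4/7)
10. 5559.846ms @ 48/7 + 463.32ms (4/7)
11. 6023.166ms @ 52/7 + 463.32ms (4/7)
12. 6486.486ms @ 8 + 1621.622ms (2)
13. 8108.108ms @ 10 + 810.811ms (1)
14. 8918.919ms @ 11 + 810.811ms (1)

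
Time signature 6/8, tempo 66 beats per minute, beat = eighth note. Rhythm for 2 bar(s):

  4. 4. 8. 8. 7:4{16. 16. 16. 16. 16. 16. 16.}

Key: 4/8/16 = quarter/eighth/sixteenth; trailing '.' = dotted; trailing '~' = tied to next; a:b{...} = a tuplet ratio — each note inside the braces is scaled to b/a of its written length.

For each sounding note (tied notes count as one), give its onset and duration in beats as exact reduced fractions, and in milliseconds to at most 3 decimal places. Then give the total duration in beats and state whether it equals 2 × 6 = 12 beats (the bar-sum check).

1) 0.0ms=0b +2727.273ms=3b
2) 2727.273ms=3b +2727.273ms=3b
3) 5454.545ms=6b +1363.636ms=3/2b
4) 6818.182ms=15/2b +1363.636ms=3/2b
5) 8181.818ms=9b +389.61ms=3/7b
6) 8571.429ms=66/7b +389.61ms=3/7b
7) 8961.039ms=69/7b +389.61ms=3/7b
8) 9350.649ms=72/7b +389.61ms=3/7b
9) 9740.26ms=75/7b +389.61ms=3/7b
10) 10129.87ms=78/7b +389.61ms=3/7b
11) 10519.481ms=81/7b +389.61ms=3/7b
Σ=12b of 12 (66bpm 6/8) — PASS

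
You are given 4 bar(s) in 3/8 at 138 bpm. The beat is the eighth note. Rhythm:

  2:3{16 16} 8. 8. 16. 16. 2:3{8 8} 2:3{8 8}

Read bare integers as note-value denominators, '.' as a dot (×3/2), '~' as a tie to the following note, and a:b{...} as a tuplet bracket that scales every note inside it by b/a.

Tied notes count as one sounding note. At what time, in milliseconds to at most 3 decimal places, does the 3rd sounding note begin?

note 3 onset = 3/2b = 652.174ms

1. 0.0ms @ 0 + 326.087ms (3/4)
2. 326.087ms @ 3/4 + 326.087ms (3/4)
3. 652.174ms @ 3/2 + 652.174ms (3/2)
4. 1304.348ms @ 3 + 652.174ms (3/2)
5. 1956.522ms @ 9/2 + 326.087ms (3/4)
6. 2282.609ms @ 21/4 + 326.087ms (3/4)
7. 2608.696ms @ 6 + 652.174ms (3/2)
8. 3260.87ms @ 15/2 + 652.174ms (3/2)
9. 3913.043ms @ 9 + 652.174ms (3/2)
10. 4565.217ms @ 21/2 + 652.174ms (3/2)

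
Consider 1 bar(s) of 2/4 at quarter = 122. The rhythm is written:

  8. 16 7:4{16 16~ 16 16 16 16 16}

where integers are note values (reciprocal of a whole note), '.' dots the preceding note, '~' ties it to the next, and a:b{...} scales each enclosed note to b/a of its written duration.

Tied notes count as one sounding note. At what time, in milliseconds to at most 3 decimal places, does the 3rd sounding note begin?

1. 0.0ms @ 0 + 368.852ms (3/4)
2. 368.852ms @ 3/4 + 122.951ms (1/4)
3. 491.803ms @ 1 + 70.258ms (1/7)
4. 562.061ms @ 8/7 + 140.515ms (2/7)
5. 702.576ms @ 10/7 + 70.258ms (1/7)
6. 772.834ms @ 11/7 + 70.258ms (1/7)
7. 843.091ms @ 12/7 + 70.258ms (1/7)
8. 913.349ms @ 13/7 + 70.258ms (1/7)

note 3 onset = 1b = 491.803ms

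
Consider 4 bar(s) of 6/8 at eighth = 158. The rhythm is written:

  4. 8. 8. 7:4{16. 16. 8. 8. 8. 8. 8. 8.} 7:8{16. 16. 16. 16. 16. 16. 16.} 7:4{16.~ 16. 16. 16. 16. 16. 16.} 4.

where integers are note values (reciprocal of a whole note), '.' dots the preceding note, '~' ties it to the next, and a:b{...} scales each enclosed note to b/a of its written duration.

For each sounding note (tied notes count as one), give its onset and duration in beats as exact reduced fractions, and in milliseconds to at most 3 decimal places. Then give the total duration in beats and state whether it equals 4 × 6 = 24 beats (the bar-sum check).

1) 0.0ms=0b +1139.241ms=3b
2) 1139.241ms=3b +569.62ms=3/2b
3) 1708.861ms=9/2b +569.62ms=3/2b
4) 2278.481ms=6b +162.749ms=3/7b
5) 2441.23ms=45/7b +162.749ms=3/7b
6) 2603.978ms=48/7b +325.497ms=6/7b
7) 2929.476ms=54/7b +325.497ms=6/7b
8) 3254.973ms=60/7b +325.497ms=6/7b
9) 3580.47ms=66/7b +325.497ms=6/7b
10) 3905.967ms=72/7b +325.497ms=6/7b
11) 4231.465ms=78/7b +325.497ms=6/7b
12) 4556.962ms=12b +325.497ms=6/7b
13) 4882.459ms=90/7b +325.497ms=6/7b
14) 5207.957ms=96/7b +325.497ms=6/7b
15) 5533.454ms=102/7b +325.497ms=6/7b
16) 5858.951ms=108/7b +325.497ms=6/7b
17) 6184.448ms=114/7b +325.497ms=6/7b
18) 6509.946ms=120/7b +325.497ms=6/7b
19) 6835.443ms=18b +325.497ms=6/7b
20) 7160.94ms=132/7b +162.749ms=3/7b
21) 7323.689ms=135/7b +162.749ms=3/7b
22) 7486.438ms=138/7b +162.749ms=3/7b
23) 7649.186ms=141/7b +162.749ms=3/7b
24) 7811.935ms=144/7b +162.749ms=3/7b
25) 7974.684ms=21b +1139.241ms=3b
Σ=24b of 24 (158bpm 6/8) — PASS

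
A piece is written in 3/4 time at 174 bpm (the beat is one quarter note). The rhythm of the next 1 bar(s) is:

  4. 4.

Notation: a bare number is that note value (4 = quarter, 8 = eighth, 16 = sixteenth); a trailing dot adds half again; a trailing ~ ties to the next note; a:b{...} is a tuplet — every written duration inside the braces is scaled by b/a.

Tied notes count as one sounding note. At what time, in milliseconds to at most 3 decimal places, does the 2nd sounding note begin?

note 2 onset = 3/2b = 517.241ms

1. 0.0ms @ 0 + 517.241ms (3/2)
2. 517.241ms @ 3/2 + 517.241ms (3/2)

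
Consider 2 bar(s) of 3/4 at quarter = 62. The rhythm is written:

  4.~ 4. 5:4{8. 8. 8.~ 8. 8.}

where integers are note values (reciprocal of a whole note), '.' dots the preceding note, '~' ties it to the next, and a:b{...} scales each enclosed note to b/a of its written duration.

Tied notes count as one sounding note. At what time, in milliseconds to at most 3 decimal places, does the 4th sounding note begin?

1. 0.0ms @ 0 + 2903.226ms (3)
2. 2903.226ms @ 3 + 580.645ms (3/5)
3. 3483.871ms @ 18/5 + 580.645ms (3/5)
4. 4064.516ms @ 21/5 + 1161.29ms (6/5)
5. 5225.806ms @ 27/5 + 580.645ms (3/5)

note 4 onset = 21/5b = 4064.516ms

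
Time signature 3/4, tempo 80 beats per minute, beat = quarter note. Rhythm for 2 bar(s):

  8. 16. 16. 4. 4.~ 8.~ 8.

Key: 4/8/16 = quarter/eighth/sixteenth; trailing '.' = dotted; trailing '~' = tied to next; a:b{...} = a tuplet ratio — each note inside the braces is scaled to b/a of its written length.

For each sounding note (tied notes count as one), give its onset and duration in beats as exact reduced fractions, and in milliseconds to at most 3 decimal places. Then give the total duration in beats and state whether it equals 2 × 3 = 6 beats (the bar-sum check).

1) 0.0ms=0b +562.5ms=3/4b
2) 562.5ms=3/4b +281.25ms=3/8b
3) 843.75ms=9/8b +281.25ms=3/8b
4) 1125.0ms=3/2b +1125.0ms=3/2b
5) 2250.0ms=3b +2250.0ms=3b
Σ=6b of 6 (80bpm 3/4) — PASS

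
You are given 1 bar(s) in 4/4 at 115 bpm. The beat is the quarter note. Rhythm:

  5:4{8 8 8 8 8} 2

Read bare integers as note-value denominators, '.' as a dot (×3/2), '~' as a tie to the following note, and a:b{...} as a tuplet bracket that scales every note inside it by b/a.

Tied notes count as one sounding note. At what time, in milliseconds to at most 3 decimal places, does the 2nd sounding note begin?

1. 0.0ms @ 0 + 208.696ms (2/5)
2. 208.696ms @ 2/5 + 208.696ms (2/5)
3. 417.391ms @ 4/5 + 208.696ms (2/5)
4. 626.087ms @ 6/5 + 208.696ms (2/5)
5. 834.783ms @ 8/5 + 208.696ms (2/5)
6. 1043.478ms @ 2 + 1043.478ms (2)

note 2 onset = 2/5b = 208.696ms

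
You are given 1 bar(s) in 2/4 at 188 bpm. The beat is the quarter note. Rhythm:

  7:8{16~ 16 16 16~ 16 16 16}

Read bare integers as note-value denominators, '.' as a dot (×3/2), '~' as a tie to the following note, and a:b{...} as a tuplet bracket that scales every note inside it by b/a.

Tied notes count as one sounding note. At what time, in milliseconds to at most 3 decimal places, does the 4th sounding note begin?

1. 0.0ms @ 0 + 182.371ms (4/7)
2. 182.371ms @ 4/7 + 91.185ms (2/7)
3. 273.556ms @ 6/7 + 182.371ms (4/7)
4. 455.927ms @ 10/7 + 91.185ms (2/7)
5. 547.112ms @ 12/7 + 91.185ms (2/7)

note 4 onset = 10/7b = 455.927ms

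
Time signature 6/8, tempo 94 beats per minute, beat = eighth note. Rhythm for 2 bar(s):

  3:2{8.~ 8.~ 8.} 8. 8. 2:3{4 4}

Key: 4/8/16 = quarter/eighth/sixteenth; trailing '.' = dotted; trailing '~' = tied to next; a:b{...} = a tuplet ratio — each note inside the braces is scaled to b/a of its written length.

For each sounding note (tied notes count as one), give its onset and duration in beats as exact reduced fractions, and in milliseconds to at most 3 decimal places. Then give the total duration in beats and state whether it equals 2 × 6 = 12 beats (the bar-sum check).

1) 0.0ms=0b +1914.894ms=3b
2) 1914.894ms=3b +957.447ms=3/2b
3) 2872.34ms=9/2b +957.447ms=3/2b
4) 3829.787ms=6b +1914.894ms=3b
5) 5744.681ms=9b +1914.894ms=3b
Σ=12b of 12 (94bpm 6/8) — PASS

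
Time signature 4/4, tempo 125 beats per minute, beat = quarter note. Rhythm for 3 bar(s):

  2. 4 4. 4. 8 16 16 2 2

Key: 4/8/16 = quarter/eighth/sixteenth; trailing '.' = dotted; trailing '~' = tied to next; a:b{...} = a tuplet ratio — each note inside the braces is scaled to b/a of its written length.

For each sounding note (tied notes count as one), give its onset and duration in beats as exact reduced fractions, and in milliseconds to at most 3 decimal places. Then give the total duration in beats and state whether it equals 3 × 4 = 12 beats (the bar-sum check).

1) 0.0ms=0b +1440.0ms=3b
2) 1440.0ms=3b +480.0ms=1b
3) 1920.0ms=4b +720.0ms=3/2b
4) 2640.0ms=11/2b +720.0ms=3/2b
5) 3360.0ms=7b +240.0ms=1/2b
6) 3600.0ms=15/2b +120.0ms=1/4b
7) 3720.0ms=31/4b +120.0ms=1/4b
8) 3840.0ms=8b +960.0ms=2b
9) 4800.0ms=10b +960.0ms=2b
Σ=12b of 12 (125bpm 4/4) — PASS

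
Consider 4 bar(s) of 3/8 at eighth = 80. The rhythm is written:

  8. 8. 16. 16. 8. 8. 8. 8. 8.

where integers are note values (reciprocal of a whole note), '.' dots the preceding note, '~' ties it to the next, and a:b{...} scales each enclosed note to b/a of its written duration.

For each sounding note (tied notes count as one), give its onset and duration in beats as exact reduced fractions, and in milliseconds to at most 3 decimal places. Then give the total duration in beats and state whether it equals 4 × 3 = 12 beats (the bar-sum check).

1) 0.0ms=0b +1125.0ms=3/2b
2) 1125.0ms=3/2b +1125.0ms=3/2b
3) 2250.0ms=3b +562.5ms=3/4b
4) 2812.5ms=15/4b +562.5ms=3/4b
5) 3375.0ms=9/2b +1125.0ms=3/2b
6) 4500.0ms=6b +1125.0ms=3/2b
7) 5625.0ms=15/2b +1125.0ms=3/2b
8) 6750.0ms=9b +1125.0ms=3/2b
9) 7875.0ms=21/2b +1125.0ms=3/2b
Σ=12b of 12 (80bpm 3/8) — PASS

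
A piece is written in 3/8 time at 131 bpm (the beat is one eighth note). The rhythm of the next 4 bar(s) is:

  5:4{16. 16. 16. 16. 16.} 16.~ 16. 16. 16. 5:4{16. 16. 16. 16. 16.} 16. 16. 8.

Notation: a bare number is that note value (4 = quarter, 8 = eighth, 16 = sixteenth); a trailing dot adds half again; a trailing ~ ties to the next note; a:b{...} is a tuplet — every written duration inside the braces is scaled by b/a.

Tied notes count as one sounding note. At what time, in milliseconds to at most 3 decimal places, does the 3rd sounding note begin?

note 3 onset = 6/5b = 549.618ms

1. 0.0ms @ 0 + 274.809ms (3/5)
2. 274.809ms @ 3/5 + 274.809ms (3/5)
3. 549.618ms @ 6/5 + 274.809ms (3/5)
4. 824.427ms @ 9/5 + 274.809ms (3/5)
5. 1099.237ms @ 12/5 + 274.809ms (3/5)
6. 1374.046ms @ 3 + 687.023ms (3/2)
7. 2061.069ms @ 9/2 + 343.511ms (3/4)
8. 2404.58ms @ 21/4 + 343.511ms (3/4)
9. 2748.092ms @ 6 + 274.809ms (3/5)
10. 3022.901ms @ 33/5 + 274.809ms (3/5)
11. 3297.71ms @ 36/5 + 274.809ms (3/5)
12. 3572.519ms @ 39/5 + 274.809ms (3/5)
13. 3847.328ms @ 42/5 + 274.809ms (3/5)
14. 4122.137ms @ 9 + 343.511ms (3/4)
15. 4465.649ms @ 39/4 + 343.511ms (3/4)
16. 4809.16ms @ 21/2 + 687.023ms (3/2)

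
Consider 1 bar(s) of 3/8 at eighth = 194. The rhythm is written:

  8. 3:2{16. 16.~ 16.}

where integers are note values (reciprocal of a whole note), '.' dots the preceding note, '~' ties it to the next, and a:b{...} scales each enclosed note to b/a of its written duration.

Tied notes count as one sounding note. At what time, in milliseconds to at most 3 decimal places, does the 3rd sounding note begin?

1. 0.0ms @ 0 + 463.918ms (3/2)
2. 463.918ms @ 3/2 + 154.639ms (1/2)
3. 618.557ms @ 2 + 309.278ms (1)

note 3 onset = 2b = 618.557ms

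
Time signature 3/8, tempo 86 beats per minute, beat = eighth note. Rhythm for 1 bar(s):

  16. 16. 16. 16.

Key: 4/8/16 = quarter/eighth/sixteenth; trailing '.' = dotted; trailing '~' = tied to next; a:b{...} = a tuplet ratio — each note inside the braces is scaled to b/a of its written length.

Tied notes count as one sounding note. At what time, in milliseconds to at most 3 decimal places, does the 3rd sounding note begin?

note 3 onset = 3/2b = 1046.512ms

1. 0.0ms @ 0 + 523.256ms (3/4)
2. 523.256ms @ 3/4 + 523.256ms (3/4)
3. 1046.512ms @ 3/2 + 523.256ms (3/4)
4. 1569.767ms @ 9/4 + 523.256ms (3/4)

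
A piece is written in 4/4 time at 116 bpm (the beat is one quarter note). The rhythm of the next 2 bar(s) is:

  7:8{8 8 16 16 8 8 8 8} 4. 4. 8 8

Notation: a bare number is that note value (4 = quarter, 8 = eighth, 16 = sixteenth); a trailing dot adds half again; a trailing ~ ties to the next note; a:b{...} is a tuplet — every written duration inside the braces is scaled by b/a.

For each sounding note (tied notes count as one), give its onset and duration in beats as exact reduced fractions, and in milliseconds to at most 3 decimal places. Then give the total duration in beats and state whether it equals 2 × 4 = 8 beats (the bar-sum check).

1) 0.0ms=0b +295.567ms=4/7b
2) 295.567ms=4/7b +295.567ms=4/7b
3) 591.133ms=8/7b +147.783ms=2/7b
4) 738.916ms=10/7b +147.783ms=2/7b
5) 886.7ms=12/7b +295.567ms=4/7b
6) 1182.266ms=16/7b +295.567ms=4/7b
7) 1477.833ms=20/7b +295.567ms=4/7b
8) 1773.399ms=24/7b +295.567ms=4/7b
9) 2068.966ms=4b +775.862ms=3/2b
10) 2844.828ms=11/2b +775.862ms=3/2b
11) 3620.69ms=7b +258.621ms=1/2b
12) 3879.31ms=15/2b +258.621ms=1/2b
Σ=8b of 8 (116bpm 4/4) — PASS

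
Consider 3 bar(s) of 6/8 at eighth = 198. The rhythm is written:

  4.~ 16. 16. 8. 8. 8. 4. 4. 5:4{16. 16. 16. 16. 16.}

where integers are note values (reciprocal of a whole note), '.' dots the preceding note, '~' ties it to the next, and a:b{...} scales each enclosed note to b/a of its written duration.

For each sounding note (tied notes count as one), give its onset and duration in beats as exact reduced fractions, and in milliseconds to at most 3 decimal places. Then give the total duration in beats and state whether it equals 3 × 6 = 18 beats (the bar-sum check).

1) 0.0ms=0b +1136.364ms=15/4b
2) 1136.364ms=15/4b +227.273ms=3/4b
3) 1363.636ms=9/2b +454.545ms=3/2b
4) 1818.182ms=6b +454.545ms=3/2b
5) 2272.727ms=15/2b +454.545ms=3/2b
6) 2727.273ms=9b +909.091ms=3b
7) 3636.364ms=12b +909.091ms=3b
8) 4545.455ms=15b +181.818ms=3/5b
9) 4727.273ms=78/5b +181.818ms=3/5b
10) 4909.091ms=81/5b +181.818ms=3/5b
11) 5090.909ms=84/5b +181.818ms=3/5b
12) 5272.727ms=87/5b +181.818ms=3/5b
Σ=18b of 18 (198bpm 6/8) — PASS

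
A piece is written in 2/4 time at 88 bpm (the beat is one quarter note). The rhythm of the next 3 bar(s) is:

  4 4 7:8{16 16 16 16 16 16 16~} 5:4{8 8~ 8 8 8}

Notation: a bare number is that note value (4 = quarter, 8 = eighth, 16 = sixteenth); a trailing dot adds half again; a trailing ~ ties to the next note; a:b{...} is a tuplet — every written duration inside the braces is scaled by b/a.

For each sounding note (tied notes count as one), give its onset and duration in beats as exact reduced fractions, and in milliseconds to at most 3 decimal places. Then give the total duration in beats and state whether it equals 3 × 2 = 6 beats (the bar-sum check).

1) 0.0ms=0b +681.818ms=1b
2) 681.818ms=1b +681.818ms=1b
3) 1363.636ms=2b +194.805ms=2/7b
4) 1558.442ms=16/7b +194.805ms=2/7b
5) 1753.247ms=18/7b +194.805ms=2/7b
6) 1948.052ms=20/7b +194.805ms=2/7b
7) 2142.857ms=22/7b +194.805ms=2/7b
8) 2337.662ms=24/7b +194.805ms=2/7b
9) 2532.468ms=26/7b +467.532ms=24/35b
10) 3000.0ms=22/5b +545.455ms=4/5b
11) 3545.455ms=26/5b +272.727ms=2/5b
12) 3818.182ms=28/5b +272.727ms=2/5b
Σ=6b of 6 (88bpm 2/4) — PASS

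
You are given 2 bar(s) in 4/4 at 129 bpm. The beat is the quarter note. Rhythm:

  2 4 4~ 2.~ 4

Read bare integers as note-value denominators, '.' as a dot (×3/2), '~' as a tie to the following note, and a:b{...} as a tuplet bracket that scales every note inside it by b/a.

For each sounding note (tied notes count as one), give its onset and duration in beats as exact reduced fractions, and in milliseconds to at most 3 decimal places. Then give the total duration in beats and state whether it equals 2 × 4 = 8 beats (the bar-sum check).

1) 0.0ms=0b +930.233ms=2b
2) 930.233ms=2b +465.116ms=1b
3) 1395.349ms=3b +2325.581ms=5b
Σ=8b of 8 (129bpm 4/4) — PASS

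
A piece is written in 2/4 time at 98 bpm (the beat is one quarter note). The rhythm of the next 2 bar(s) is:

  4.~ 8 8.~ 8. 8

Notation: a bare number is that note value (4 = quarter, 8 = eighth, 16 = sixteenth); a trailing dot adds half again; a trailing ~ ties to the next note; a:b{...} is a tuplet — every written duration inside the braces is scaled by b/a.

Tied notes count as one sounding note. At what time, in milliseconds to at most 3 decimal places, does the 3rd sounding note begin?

1. 0.0ms @ 0 + 1224.49ms (2)
2. 1224.49ms @ 2 + 918.367ms (3/2)
3. 2142.857ms @ 7/2 + 306.122ms (1/2)

note 3 onset = 7/2b = 2142.857ms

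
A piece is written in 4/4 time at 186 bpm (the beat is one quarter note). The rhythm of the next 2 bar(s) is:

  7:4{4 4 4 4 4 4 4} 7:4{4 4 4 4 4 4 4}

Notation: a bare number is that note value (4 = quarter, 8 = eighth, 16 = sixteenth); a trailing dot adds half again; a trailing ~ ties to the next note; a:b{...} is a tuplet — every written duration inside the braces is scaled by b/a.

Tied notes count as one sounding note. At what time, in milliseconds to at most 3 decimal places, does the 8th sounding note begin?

note 8 onset = 4b = 1290.323ms

1. 0.0ms @ 0 + 184.332ms (4/7)
2. 184.332ms @ 4/7 + 184.332ms (4/7)
3. 368.664ms @ 8/7 + 184.332ms (4/7)
4. 552.995ms @ 12/7 + 184.332ms (4/7)
5. 737.327ms @ 16/7 + 184.332ms (4/7)
6. 921.659ms @ 20/7 + 184.332ms (4/7)
7. 1105.991ms @ 24/7 + 184.332ms (4/7)
8. 1290.323ms @ 4 + 184.332ms (4/7)
9. 1474.654ms @ 32/7 + 184.332ms (4/7)
10. 1658.986ms @ 36/7 + 184.332ms (4/7)
11. 1843.318ms @ 40/7 + 184.332ms (4/7)
12. 2027.65ms @ 44/7 + 184.332ms (4/7)
13. 2211.982ms @ 48/7 + 184.332ms (4/7)
14. 2396.313ms @ 52/7 + 184.332ms (4/7)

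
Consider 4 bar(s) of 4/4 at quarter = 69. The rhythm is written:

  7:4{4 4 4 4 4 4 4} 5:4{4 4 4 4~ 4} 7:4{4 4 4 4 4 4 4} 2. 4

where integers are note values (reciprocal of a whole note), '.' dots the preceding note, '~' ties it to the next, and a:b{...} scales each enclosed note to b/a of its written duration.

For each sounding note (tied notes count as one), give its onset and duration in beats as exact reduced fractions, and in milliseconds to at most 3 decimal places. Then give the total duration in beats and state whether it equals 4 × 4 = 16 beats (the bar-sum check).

1) 0.0ms=0b +496.894ms=4/7b
2) 496.894ms=4/7b +496.894ms=4/7b
3) 993.789ms=8/7b +496.894ms=4/7b
4) 1490.683ms=12/7b +496.894ms=4/7b
5) 1987.578ms=16/7b +496.894ms=4/7b
6) 2484.472ms=20/7b +496.894ms=4/7b
7) 2981.366ms=24/7b +496.894ms=4/7b
8) 3478.261ms=4b +695.652ms=4/5b
9) 4173.913ms=24/5b +695.652ms=4/5b
10) 4869.565ms=28/5b +695.652ms=4/5b
11) 5565.217ms=32/5b +1391.304ms=8/5b
12) 6956.522ms=8b +496.894ms=4/7b
13) 7453.416ms=60/7b +496.894ms=4/7b
14) 7950.311ms=64/7b +496.894ms=4/7b
15) 8447.205ms=68/7b +496.894ms=4/7b
16) 8944.099ms=72/7b +496.894ms=4/7b
17) 9440.994ms=76/7b +496.894ms=4/7b
18) 9937.888ms=80/7b +496.894ms=4/7b
19) 10434.783ms=12b +2608.696ms=3b
20) 13043.478ms=15b +869.565ms=1b
Σ=16b of 16 (69bpm 4/4) — PASS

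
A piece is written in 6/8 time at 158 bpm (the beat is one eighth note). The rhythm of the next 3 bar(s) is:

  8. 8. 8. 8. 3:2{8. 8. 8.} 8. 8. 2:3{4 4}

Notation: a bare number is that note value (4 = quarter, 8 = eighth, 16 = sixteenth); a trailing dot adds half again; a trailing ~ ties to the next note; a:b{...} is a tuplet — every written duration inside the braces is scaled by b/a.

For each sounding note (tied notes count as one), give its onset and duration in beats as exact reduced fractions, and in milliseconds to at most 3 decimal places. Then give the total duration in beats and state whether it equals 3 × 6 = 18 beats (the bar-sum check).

1) 0.0ms=0b +569.62ms=3/2b
2) 569.62ms=3/2b +569.62ms=3/2b
3) 1139.241ms=3b +569.62ms=3/2b
4) 1708.861ms=9/2b +569.62ms=3/2b
5) 2278.481ms=6b +379.747ms=1b
6) 2658.228ms=7b +379.747ms=1b
7) 3037.975ms=8b +379.747ms=1b
8) 3417.722ms=9b +569.62ms=3/2b
9) 3987.342ms=21/2b +569.62ms=3/2b
10) 4556.962ms=12b +1139.241ms=3b
11) 5696.203ms=15b +1139.241ms=3b
Σ=18b of 18 (158bpm 6/8) — PASS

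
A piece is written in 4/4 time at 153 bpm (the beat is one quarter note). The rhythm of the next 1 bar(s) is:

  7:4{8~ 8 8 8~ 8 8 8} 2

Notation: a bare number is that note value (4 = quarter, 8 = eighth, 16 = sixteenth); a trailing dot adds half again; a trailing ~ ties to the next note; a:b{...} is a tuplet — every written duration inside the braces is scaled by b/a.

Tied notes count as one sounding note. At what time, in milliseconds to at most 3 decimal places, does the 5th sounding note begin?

note 5 onset = 12/7b = 672.269ms

1. 0.0ms @ 0 + 224.09ms (4/7)
2. 224.09ms @ 4/7 + 112.045ms (2/7)
3. 336.134ms @ 6/7 + 224.09ms (4/7)
4. 560.224ms @ 10/7 + 112.045ms (2/7)
5. 672.269ms @ 12/7 + 112.045ms (2/7)
6. 784.314ms @ 2 + 784.314ms (2)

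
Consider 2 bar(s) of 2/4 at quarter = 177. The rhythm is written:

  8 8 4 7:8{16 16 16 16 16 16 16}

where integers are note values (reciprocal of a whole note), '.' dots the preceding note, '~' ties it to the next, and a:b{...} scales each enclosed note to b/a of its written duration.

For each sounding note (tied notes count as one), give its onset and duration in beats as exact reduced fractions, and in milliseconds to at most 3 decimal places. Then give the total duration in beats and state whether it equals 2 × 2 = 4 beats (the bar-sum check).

1) 0.0ms=0b +169.492ms=1/2b
2) 169.492ms=1/2b +169.492ms=1/2b
3) 338.983ms=1b +338.983ms=1b
4) 677.966ms=2b +96.852ms=2/7b
5) 774.818ms=16/7b +96.852ms=2/7b
6) 871.671ms=18/7b +96.852ms=2/7b
7) 968.523ms=20/7b +96.852ms=2/7b
8) 1065.375ms=22/7b +96.852ms=2/7b
9) 1162.228ms=24/7b +96.852ms=2/7b
10) 1259.08ms=26/7b +96.852ms=2/7b
Σ=4b of 4 (177bpm 2/4) — PASS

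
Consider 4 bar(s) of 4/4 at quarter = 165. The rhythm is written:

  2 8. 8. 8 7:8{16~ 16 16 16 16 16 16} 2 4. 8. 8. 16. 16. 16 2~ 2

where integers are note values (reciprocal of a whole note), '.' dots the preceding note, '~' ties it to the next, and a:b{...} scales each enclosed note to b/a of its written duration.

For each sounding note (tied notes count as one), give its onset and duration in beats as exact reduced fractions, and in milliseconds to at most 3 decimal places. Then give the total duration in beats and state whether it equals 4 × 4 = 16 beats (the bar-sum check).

1) 0.0ms=0b +727.273ms=2b
2) 727.273ms=2b +272.727ms=3/4b
3) 1000.0ms=11/4b +272.727ms=3/4b
4) 1272.727ms=7/2b +181.818ms=1/2b
5) 1454.545ms=4b +207.792ms=4/7b
6) 1662.338ms=32/7b +103.896ms=2/7b
7) 1766.234ms=34/7b +103.896ms=2/7b
8) 1870.13ms=36/7b +103.896ms=2/7b
9) 1974.026ms=38/7b +103.896ms=2/7b
10) 2077.922ms=40/7b +103.896ms=2/7b
11) 2181.818ms=6b +727.273ms=2b
12) 2909.091ms=8b +545.455ms=3/2b
13) 3454.545ms=19/2b +272.727ms=3/4b
14) 3727.273ms=41/4b +272.727ms=3/4b
15) 4000.0ms=11b +136.364ms=3/8b
16) 4136.364ms=91/8b +136.364ms=3/8b
17) 4272.727ms=47/4b +90.909ms=1/4b
18) 4363.636ms=12b +1454.545ms=4b
Σ=16b of 16 (165bpm 4/4) — PASS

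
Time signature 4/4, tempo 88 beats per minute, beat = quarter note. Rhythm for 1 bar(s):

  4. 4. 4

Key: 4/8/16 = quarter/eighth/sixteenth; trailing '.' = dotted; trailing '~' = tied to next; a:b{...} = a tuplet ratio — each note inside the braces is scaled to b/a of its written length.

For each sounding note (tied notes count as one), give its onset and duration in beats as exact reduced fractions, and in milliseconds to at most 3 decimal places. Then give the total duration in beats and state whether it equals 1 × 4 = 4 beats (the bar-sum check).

1) 0.0ms=0b +1022.727ms=3/2b
2) 1022.727ms=3/2b +1022.727ms=3/2b
3) 2045.455ms=3b +681.818ms=1b
Σ=4b of 4 (88bpm 4/4) — PASS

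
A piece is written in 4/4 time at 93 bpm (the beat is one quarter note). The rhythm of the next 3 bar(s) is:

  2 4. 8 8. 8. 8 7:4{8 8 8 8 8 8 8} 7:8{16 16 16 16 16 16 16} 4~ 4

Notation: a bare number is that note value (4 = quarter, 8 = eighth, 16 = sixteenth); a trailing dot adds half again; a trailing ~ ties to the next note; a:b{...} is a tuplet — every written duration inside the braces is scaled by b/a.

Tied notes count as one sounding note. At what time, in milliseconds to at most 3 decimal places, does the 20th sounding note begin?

note 20 onset = 68/7b = 6267.281ms

1. 0.0ms @ 0 + 1290.323ms (2)
2. 1290.323ms @ 2 + 967.742ms (3/2)
3. 2258.065ms @ 7/2 + 322.581ms (1/2)
4. 2580.645ms @ 4 + 483.871ms (3/4)
5. 3064.516ms @ 19/4 + 483.871ms (3/4)
6. 3548.387ms @ 11/2 + 322.581ms (1/2)
7. 3870.968ms @ 6 + 184.332ms (2/7)
8. 4055.3ms @ 44/7 + 184.332ms (2/7)
9. 4239.631ms @ 46/7 + 184.332ms (2/7)
10. 4423.963ms @ 48/7 + 184.332ms (2/7)
11. 4608.295ms @ 50/7 + 184.332ms (2/7)
12. 4792.627ms @ 52/7 + 184.332ms (2/7)
13. 4976.959ms @ 54/7 + 184.332ms (2/7)
14. 5161.29ms @ 8 + 184.332ms (2/7)
15. 5345.622ms @ 58/7 + 184.332ms (2/7)
16. 5529.954ms @ 60/7 + 184.332ms (2/7)
17. 5714.286ms @ 62/7 + 184.332ms (2/7)
18. 5898.618ms @ 64/7 + 184.332ms (2/7)
19. 6082.949ms @ 66/7 + 184.332ms (2/7)
20. 6267.281ms @ 68/7 + 184.332ms (2/7)
21. 6451.613ms @ 10 + 1290.323ms (2)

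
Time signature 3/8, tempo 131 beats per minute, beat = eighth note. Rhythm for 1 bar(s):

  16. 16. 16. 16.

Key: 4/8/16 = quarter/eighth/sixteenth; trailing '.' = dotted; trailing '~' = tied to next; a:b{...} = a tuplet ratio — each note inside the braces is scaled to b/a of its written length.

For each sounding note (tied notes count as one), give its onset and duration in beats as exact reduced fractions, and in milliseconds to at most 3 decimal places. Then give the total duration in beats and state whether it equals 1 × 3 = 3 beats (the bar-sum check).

1) 0.0ms=0b +343.511ms=3/4b
2) 343.511ms=3/4b +343.511ms=3/4b
3) 687.023ms=3/2b +343.511ms=3/4b
4) 1030.534ms=9/4b +343.511ms=3/4b
Σ=3b of 3 (131bpm 3/8) — PASS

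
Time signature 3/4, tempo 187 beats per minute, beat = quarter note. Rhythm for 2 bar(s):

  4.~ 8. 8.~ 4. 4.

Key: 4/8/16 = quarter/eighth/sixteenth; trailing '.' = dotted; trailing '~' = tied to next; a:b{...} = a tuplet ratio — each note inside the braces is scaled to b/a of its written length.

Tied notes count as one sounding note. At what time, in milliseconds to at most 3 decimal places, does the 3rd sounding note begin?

1. 0.0ms @ 0 + 721.925ms (9/4)
2. 721.925ms @ 9/4 + 721.925ms (9/4)
3. 1443.85ms @ 9/2 + 481.283ms (3/2)

note 3 onset = 9/2b = 1443.85ms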